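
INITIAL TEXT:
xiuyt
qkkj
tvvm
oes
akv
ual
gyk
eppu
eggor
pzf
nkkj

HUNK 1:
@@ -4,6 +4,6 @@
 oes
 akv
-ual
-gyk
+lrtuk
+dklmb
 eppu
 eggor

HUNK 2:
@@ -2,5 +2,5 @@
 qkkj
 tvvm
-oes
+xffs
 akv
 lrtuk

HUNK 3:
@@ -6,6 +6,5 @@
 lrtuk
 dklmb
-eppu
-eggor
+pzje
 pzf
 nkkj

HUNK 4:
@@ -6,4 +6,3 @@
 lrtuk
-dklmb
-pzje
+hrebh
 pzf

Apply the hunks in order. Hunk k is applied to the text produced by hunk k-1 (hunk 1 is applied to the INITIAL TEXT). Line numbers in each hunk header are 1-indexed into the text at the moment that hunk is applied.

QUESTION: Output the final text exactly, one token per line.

Hunk 1: at line 4 remove [ual,gyk] add [lrtuk,dklmb] -> 11 lines: xiuyt qkkj tvvm oes akv lrtuk dklmb eppu eggor pzf nkkj
Hunk 2: at line 2 remove [oes] add [xffs] -> 11 lines: xiuyt qkkj tvvm xffs akv lrtuk dklmb eppu eggor pzf nkkj
Hunk 3: at line 6 remove [eppu,eggor] add [pzje] -> 10 lines: xiuyt qkkj tvvm xffs akv lrtuk dklmb pzje pzf nkkj
Hunk 4: at line 6 remove [dklmb,pzje] add [hrebh] -> 9 lines: xiuyt qkkj tvvm xffs akv lrtuk hrebh pzf nkkj

Answer: xiuyt
qkkj
tvvm
xffs
akv
lrtuk
hrebh
pzf
nkkj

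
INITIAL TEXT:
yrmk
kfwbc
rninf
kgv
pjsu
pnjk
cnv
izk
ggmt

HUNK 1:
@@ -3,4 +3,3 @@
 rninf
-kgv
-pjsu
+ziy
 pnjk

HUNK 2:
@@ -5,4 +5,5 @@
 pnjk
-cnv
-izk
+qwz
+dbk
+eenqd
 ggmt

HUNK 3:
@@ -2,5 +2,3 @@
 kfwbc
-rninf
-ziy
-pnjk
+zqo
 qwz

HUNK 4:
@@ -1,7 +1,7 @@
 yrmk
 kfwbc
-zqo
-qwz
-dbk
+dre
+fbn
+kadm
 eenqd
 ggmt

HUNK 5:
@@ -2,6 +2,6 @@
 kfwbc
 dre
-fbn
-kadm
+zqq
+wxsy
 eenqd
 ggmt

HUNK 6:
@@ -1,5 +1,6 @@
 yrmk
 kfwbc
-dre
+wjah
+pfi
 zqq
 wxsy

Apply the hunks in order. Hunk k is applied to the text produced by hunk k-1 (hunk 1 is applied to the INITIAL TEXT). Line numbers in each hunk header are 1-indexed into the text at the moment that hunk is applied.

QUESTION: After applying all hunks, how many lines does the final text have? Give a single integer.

Answer: 8

Derivation:
Hunk 1: at line 3 remove [kgv,pjsu] add [ziy] -> 8 lines: yrmk kfwbc rninf ziy pnjk cnv izk ggmt
Hunk 2: at line 5 remove [cnv,izk] add [qwz,dbk,eenqd] -> 9 lines: yrmk kfwbc rninf ziy pnjk qwz dbk eenqd ggmt
Hunk 3: at line 2 remove [rninf,ziy,pnjk] add [zqo] -> 7 lines: yrmk kfwbc zqo qwz dbk eenqd ggmt
Hunk 4: at line 1 remove [zqo,qwz,dbk] add [dre,fbn,kadm] -> 7 lines: yrmk kfwbc dre fbn kadm eenqd ggmt
Hunk 5: at line 2 remove [fbn,kadm] add [zqq,wxsy] -> 7 lines: yrmk kfwbc dre zqq wxsy eenqd ggmt
Hunk 6: at line 1 remove [dre] add [wjah,pfi] -> 8 lines: yrmk kfwbc wjah pfi zqq wxsy eenqd ggmt
Final line count: 8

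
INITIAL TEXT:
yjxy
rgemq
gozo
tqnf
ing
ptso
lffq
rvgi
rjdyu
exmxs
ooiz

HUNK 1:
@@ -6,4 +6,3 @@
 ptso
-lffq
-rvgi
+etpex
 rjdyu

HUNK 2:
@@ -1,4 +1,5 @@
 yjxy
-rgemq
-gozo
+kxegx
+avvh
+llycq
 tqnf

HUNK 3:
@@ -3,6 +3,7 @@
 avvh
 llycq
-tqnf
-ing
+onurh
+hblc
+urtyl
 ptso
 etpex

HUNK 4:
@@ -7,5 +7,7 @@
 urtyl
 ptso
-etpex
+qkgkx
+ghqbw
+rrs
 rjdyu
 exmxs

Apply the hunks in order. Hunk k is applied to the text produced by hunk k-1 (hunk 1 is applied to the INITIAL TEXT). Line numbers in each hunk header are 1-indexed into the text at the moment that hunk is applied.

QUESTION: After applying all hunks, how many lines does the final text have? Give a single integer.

Hunk 1: at line 6 remove [lffq,rvgi] add [etpex] -> 10 lines: yjxy rgemq gozo tqnf ing ptso etpex rjdyu exmxs ooiz
Hunk 2: at line 1 remove [rgemq,gozo] add [kxegx,avvh,llycq] -> 11 lines: yjxy kxegx avvh llycq tqnf ing ptso etpex rjdyu exmxs ooiz
Hunk 3: at line 3 remove [tqnf,ing] add [onurh,hblc,urtyl] -> 12 lines: yjxy kxegx avvh llycq onurh hblc urtyl ptso etpex rjdyu exmxs ooiz
Hunk 4: at line 7 remove [etpex] add [qkgkx,ghqbw,rrs] -> 14 lines: yjxy kxegx avvh llycq onurh hblc urtyl ptso qkgkx ghqbw rrs rjdyu exmxs ooiz
Final line count: 14

Answer: 14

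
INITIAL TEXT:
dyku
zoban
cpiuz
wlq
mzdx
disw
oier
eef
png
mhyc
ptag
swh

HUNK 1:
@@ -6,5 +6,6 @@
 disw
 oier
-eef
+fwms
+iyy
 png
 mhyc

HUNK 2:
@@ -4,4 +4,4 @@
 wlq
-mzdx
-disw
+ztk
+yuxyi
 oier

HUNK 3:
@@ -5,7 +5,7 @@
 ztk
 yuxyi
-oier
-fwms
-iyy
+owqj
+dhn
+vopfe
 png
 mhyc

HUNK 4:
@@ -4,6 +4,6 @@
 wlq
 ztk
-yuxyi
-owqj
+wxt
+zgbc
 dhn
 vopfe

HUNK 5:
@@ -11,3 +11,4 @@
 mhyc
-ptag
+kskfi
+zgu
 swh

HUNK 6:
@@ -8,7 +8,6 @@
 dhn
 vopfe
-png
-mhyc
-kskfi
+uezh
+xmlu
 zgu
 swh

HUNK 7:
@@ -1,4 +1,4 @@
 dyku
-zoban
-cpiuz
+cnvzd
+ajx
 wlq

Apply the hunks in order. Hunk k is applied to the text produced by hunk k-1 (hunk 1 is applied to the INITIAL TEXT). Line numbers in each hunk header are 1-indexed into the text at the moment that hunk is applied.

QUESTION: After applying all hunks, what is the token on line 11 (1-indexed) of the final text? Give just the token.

Hunk 1: at line 6 remove [eef] add [fwms,iyy] -> 13 lines: dyku zoban cpiuz wlq mzdx disw oier fwms iyy png mhyc ptag swh
Hunk 2: at line 4 remove [mzdx,disw] add [ztk,yuxyi] -> 13 lines: dyku zoban cpiuz wlq ztk yuxyi oier fwms iyy png mhyc ptag swh
Hunk 3: at line 5 remove [oier,fwms,iyy] add [owqj,dhn,vopfe] -> 13 lines: dyku zoban cpiuz wlq ztk yuxyi owqj dhn vopfe png mhyc ptag swh
Hunk 4: at line 4 remove [yuxyi,owqj] add [wxt,zgbc] -> 13 lines: dyku zoban cpiuz wlq ztk wxt zgbc dhn vopfe png mhyc ptag swh
Hunk 5: at line 11 remove [ptag] add [kskfi,zgu] -> 14 lines: dyku zoban cpiuz wlq ztk wxt zgbc dhn vopfe png mhyc kskfi zgu swh
Hunk 6: at line 8 remove [png,mhyc,kskfi] add [uezh,xmlu] -> 13 lines: dyku zoban cpiuz wlq ztk wxt zgbc dhn vopfe uezh xmlu zgu swh
Hunk 7: at line 1 remove [zoban,cpiuz] add [cnvzd,ajx] -> 13 lines: dyku cnvzd ajx wlq ztk wxt zgbc dhn vopfe uezh xmlu zgu swh
Final line 11: xmlu

Answer: xmlu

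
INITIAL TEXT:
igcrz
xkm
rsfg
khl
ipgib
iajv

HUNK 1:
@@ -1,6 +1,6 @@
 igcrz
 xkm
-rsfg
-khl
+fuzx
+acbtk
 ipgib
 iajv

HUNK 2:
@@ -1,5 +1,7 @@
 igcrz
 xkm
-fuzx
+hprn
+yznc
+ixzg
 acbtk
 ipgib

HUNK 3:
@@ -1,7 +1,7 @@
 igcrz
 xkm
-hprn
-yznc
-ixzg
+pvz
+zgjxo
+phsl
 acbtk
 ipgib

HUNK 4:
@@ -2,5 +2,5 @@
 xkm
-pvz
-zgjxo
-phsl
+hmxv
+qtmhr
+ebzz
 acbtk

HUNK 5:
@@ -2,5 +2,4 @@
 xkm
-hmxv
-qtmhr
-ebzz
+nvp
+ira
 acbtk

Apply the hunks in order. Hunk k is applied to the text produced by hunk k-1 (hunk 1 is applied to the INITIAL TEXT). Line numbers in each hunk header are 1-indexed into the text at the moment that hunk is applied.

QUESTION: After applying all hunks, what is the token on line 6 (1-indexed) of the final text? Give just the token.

Answer: ipgib

Derivation:
Hunk 1: at line 1 remove [rsfg,khl] add [fuzx,acbtk] -> 6 lines: igcrz xkm fuzx acbtk ipgib iajv
Hunk 2: at line 1 remove [fuzx] add [hprn,yznc,ixzg] -> 8 lines: igcrz xkm hprn yznc ixzg acbtk ipgib iajv
Hunk 3: at line 1 remove [hprn,yznc,ixzg] add [pvz,zgjxo,phsl] -> 8 lines: igcrz xkm pvz zgjxo phsl acbtk ipgib iajv
Hunk 4: at line 2 remove [pvz,zgjxo,phsl] add [hmxv,qtmhr,ebzz] -> 8 lines: igcrz xkm hmxv qtmhr ebzz acbtk ipgib iajv
Hunk 5: at line 2 remove [hmxv,qtmhr,ebzz] add [nvp,ira] -> 7 lines: igcrz xkm nvp ira acbtk ipgib iajv
Final line 6: ipgib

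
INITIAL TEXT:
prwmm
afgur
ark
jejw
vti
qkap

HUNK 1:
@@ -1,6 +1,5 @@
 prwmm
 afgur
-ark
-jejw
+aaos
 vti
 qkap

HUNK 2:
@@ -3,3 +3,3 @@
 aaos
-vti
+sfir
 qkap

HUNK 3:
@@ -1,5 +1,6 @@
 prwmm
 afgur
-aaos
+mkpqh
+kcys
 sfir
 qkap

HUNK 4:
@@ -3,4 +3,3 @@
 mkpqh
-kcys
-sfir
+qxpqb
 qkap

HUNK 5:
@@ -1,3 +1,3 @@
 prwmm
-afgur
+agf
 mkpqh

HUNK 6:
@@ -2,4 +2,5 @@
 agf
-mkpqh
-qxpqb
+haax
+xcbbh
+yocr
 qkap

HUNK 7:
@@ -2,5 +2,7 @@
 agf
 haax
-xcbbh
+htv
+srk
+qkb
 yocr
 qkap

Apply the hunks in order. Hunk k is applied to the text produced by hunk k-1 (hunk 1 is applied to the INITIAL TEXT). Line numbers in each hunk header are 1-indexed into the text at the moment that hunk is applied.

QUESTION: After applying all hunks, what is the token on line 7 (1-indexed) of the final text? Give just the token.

Hunk 1: at line 1 remove [ark,jejw] add [aaos] -> 5 lines: prwmm afgur aaos vti qkap
Hunk 2: at line 3 remove [vti] add [sfir] -> 5 lines: prwmm afgur aaos sfir qkap
Hunk 3: at line 1 remove [aaos] add [mkpqh,kcys] -> 6 lines: prwmm afgur mkpqh kcys sfir qkap
Hunk 4: at line 3 remove [kcys,sfir] add [qxpqb] -> 5 lines: prwmm afgur mkpqh qxpqb qkap
Hunk 5: at line 1 remove [afgur] add [agf] -> 5 lines: prwmm agf mkpqh qxpqb qkap
Hunk 6: at line 2 remove [mkpqh,qxpqb] add [haax,xcbbh,yocr] -> 6 lines: prwmm agf haax xcbbh yocr qkap
Hunk 7: at line 2 remove [xcbbh] add [htv,srk,qkb] -> 8 lines: prwmm agf haax htv srk qkb yocr qkap
Final line 7: yocr

Answer: yocr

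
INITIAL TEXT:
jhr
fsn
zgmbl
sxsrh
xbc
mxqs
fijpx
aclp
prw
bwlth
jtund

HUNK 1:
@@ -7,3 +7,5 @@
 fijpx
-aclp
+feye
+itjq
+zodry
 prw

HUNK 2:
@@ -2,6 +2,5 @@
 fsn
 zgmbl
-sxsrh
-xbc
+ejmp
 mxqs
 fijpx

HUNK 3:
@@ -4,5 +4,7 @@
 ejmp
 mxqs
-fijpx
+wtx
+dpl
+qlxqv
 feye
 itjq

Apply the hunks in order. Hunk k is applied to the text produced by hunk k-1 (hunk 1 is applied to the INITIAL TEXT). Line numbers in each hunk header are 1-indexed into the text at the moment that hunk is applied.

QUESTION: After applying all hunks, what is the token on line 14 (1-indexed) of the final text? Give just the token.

Hunk 1: at line 7 remove [aclp] add [feye,itjq,zodry] -> 13 lines: jhr fsn zgmbl sxsrh xbc mxqs fijpx feye itjq zodry prw bwlth jtund
Hunk 2: at line 2 remove [sxsrh,xbc] add [ejmp] -> 12 lines: jhr fsn zgmbl ejmp mxqs fijpx feye itjq zodry prw bwlth jtund
Hunk 3: at line 4 remove [fijpx] add [wtx,dpl,qlxqv] -> 14 lines: jhr fsn zgmbl ejmp mxqs wtx dpl qlxqv feye itjq zodry prw bwlth jtund
Final line 14: jtund

Answer: jtund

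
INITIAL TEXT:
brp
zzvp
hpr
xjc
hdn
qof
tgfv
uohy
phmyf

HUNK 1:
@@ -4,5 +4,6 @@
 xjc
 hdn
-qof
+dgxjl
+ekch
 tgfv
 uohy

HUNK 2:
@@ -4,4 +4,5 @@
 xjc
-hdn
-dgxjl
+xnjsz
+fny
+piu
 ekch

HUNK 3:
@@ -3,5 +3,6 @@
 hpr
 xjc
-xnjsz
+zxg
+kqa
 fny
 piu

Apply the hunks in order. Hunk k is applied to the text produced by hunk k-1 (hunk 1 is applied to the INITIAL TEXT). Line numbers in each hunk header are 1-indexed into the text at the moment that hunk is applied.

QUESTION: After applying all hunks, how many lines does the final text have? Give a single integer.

Answer: 12

Derivation:
Hunk 1: at line 4 remove [qof] add [dgxjl,ekch] -> 10 lines: brp zzvp hpr xjc hdn dgxjl ekch tgfv uohy phmyf
Hunk 2: at line 4 remove [hdn,dgxjl] add [xnjsz,fny,piu] -> 11 lines: brp zzvp hpr xjc xnjsz fny piu ekch tgfv uohy phmyf
Hunk 3: at line 3 remove [xnjsz] add [zxg,kqa] -> 12 lines: brp zzvp hpr xjc zxg kqa fny piu ekch tgfv uohy phmyf
Final line count: 12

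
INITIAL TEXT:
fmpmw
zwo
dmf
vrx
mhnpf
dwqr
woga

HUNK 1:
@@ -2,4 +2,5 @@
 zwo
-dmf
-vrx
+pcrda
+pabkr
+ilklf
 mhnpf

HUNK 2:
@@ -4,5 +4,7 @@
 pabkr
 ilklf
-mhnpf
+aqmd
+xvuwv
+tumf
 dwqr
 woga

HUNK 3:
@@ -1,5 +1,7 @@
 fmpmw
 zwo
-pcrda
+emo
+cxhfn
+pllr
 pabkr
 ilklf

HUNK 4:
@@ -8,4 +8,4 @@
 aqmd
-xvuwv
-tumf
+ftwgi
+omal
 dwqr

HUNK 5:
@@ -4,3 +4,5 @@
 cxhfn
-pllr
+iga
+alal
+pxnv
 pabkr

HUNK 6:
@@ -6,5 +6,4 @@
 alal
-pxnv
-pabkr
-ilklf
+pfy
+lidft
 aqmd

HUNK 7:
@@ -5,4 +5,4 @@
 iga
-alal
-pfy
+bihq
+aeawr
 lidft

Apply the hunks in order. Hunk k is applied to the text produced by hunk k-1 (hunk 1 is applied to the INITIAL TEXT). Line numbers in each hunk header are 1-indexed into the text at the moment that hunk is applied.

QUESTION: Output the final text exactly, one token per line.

Hunk 1: at line 2 remove [dmf,vrx] add [pcrda,pabkr,ilklf] -> 8 lines: fmpmw zwo pcrda pabkr ilklf mhnpf dwqr woga
Hunk 2: at line 4 remove [mhnpf] add [aqmd,xvuwv,tumf] -> 10 lines: fmpmw zwo pcrda pabkr ilklf aqmd xvuwv tumf dwqr woga
Hunk 3: at line 1 remove [pcrda] add [emo,cxhfn,pllr] -> 12 lines: fmpmw zwo emo cxhfn pllr pabkr ilklf aqmd xvuwv tumf dwqr woga
Hunk 4: at line 8 remove [xvuwv,tumf] add [ftwgi,omal] -> 12 lines: fmpmw zwo emo cxhfn pllr pabkr ilklf aqmd ftwgi omal dwqr woga
Hunk 5: at line 4 remove [pllr] add [iga,alal,pxnv] -> 14 lines: fmpmw zwo emo cxhfn iga alal pxnv pabkr ilklf aqmd ftwgi omal dwqr woga
Hunk 6: at line 6 remove [pxnv,pabkr,ilklf] add [pfy,lidft] -> 13 lines: fmpmw zwo emo cxhfn iga alal pfy lidft aqmd ftwgi omal dwqr woga
Hunk 7: at line 5 remove [alal,pfy] add [bihq,aeawr] -> 13 lines: fmpmw zwo emo cxhfn iga bihq aeawr lidft aqmd ftwgi omal dwqr woga

Answer: fmpmw
zwo
emo
cxhfn
iga
bihq
aeawr
lidft
aqmd
ftwgi
omal
dwqr
woga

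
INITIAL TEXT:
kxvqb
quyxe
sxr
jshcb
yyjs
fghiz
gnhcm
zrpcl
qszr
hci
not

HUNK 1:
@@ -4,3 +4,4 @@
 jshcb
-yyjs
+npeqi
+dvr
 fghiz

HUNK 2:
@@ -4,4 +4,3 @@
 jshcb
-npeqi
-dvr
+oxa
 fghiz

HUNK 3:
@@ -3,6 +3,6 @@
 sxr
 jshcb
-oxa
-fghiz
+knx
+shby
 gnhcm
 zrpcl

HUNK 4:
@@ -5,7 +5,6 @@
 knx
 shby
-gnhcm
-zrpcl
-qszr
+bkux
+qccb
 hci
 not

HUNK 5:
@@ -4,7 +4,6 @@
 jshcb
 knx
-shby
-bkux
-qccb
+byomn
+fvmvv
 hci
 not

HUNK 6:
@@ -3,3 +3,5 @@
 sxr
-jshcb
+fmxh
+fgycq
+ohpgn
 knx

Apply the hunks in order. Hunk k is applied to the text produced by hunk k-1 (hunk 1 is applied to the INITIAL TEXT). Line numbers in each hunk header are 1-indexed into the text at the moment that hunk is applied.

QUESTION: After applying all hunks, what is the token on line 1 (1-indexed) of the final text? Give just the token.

Hunk 1: at line 4 remove [yyjs] add [npeqi,dvr] -> 12 lines: kxvqb quyxe sxr jshcb npeqi dvr fghiz gnhcm zrpcl qszr hci not
Hunk 2: at line 4 remove [npeqi,dvr] add [oxa] -> 11 lines: kxvqb quyxe sxr jshcb oxa fghiz gnhcm zrpcl qszr hci not
Hunk 3: at line 3 remove [oxa,fghiz] add [knx,shby] -> 11 lines: kxvqb quyxe sxr jshcb knx shby gnhcm zrpcl qszr hci not
Hunk 4: at line 5 remove [gnhcm,zrpcl,qszr] add [bkux,qccb] -> 10 lines: kxvqb quyxe sxr jshcb knx shby bkux qccb hci not
Hunk 5: at line 4 remove [shby,bkux,qccb] add [byomn,fvmvv] -> 9 lines: kxvqb quyxe sxr jshcb knx byomn fvmvv hci not
Hunk 6: at line 3 remove [jshcb] add [fmxh,fgycq,ohpgn] -> 11 lines: kxvqb quyxe sxr fmxh fgycq ohpgn knx byomn fvmvv hci not
Final line 1: kxvqb

Answer: kxvqb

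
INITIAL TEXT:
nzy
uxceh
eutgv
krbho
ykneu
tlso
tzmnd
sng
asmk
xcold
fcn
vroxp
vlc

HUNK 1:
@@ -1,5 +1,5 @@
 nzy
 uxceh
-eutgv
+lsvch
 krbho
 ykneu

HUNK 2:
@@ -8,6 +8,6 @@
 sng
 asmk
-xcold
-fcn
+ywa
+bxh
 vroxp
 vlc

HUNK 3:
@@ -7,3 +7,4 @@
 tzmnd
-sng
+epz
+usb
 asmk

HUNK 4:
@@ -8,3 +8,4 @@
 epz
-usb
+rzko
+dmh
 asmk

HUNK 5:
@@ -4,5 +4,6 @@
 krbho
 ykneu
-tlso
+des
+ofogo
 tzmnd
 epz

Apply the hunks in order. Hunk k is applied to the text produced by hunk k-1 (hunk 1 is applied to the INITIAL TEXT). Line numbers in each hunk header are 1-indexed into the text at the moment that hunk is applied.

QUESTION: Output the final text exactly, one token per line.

Answer: nzy
uxceh
lsvch
krbho
ykneu
des
ofogo
tzmnd
epz
rzko
dmh
asmk
ywa
bxh
vroxp
vlc

Derivation:
Hunk 1: at line 1 remove [eutgv] add [lsvch] -> 13 lines: nzy uxceh lsvch krbho ykneu tlso tzmnd sng asmk xcold fcn vroxp vlc
Hunk 2: at line 8 remove [xcold,fcn] add [ywa,bxh] -> 13 lines: nzy uxceh lsvch krbho ykneu tlso tzmnd sng asmk ywa bxh vroxp vlc
Hunk 3: at line 7 remove [sng] add [epz,usb] -> 14 lines: nzy uxceh lsvch krbho ykneu tlso tzmnd epz usb asmk ywa bxh vroxp vlc
Hunk 4: at line 8 remove [usb] add [rzko,dmh] -> 15 lines: nzy uxceh lsvch krbho ykneu tlso tzmnd epz rzko dmh asmk ywa bxh vroxp vlc
Hunk 5: at line 4 remove [tlso] add [des,ofogo] -> 16 lines: nzy uxceh lsvch krbho ykneu des ofogo tzmnd epz rzko dmh asmk ywa bxh vroxp vlc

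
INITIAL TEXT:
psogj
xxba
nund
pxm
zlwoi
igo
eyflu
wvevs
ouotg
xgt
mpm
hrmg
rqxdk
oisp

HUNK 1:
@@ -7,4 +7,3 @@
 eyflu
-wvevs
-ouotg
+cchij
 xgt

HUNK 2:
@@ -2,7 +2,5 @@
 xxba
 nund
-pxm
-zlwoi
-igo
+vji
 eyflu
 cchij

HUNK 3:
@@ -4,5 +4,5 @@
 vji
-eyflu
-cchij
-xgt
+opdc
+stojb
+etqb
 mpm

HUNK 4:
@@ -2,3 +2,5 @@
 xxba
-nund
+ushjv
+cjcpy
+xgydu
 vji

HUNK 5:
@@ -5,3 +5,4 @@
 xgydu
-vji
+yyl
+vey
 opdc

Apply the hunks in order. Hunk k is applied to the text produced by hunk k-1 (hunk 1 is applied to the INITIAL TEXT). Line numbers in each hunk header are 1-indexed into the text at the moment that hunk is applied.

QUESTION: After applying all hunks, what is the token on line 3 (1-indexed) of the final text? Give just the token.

Answer: ushjv

Derivation:
Hunk 1: at line 7 remove [wvevs,ouotg] add [cchij] -> 13 lines: psogj xxba nund pxm zlwoi igo eyflu cchij xgt mpm hrmg rqxdk oisp
Hunk 2: at line 2 remove [pxm,zlwoi,igo] add [vji] -> 11 lines: psogj xxba nund vji eyflu cchij xgt mpm hrmg rqxdk oisp
Hunk 3: at line 4 remove [eyflu,cchij,xgt] add [opdc,stojb,etqb] -> 11 lines: psogj xxba nund vji opdc stojb etqb mpm hrmg rqxdk oisp
Hunk 4: at line 2 remove [nund] add [ushjv,cjcpy,xgydu] -> 13 lines: psogj xxba ushjv cjcpy xgydu vji opdc stojb etqb mpm hrmg rqxdk oisp
Hunk 5: at line 5 remove [vji] add [yyl,vey] -> 14 lines: psogj xxba ushjv cjcpy xgydu yyl vey opdc stojb etqb mpm hrmg rqxdk oisp
Final line 3: ushjv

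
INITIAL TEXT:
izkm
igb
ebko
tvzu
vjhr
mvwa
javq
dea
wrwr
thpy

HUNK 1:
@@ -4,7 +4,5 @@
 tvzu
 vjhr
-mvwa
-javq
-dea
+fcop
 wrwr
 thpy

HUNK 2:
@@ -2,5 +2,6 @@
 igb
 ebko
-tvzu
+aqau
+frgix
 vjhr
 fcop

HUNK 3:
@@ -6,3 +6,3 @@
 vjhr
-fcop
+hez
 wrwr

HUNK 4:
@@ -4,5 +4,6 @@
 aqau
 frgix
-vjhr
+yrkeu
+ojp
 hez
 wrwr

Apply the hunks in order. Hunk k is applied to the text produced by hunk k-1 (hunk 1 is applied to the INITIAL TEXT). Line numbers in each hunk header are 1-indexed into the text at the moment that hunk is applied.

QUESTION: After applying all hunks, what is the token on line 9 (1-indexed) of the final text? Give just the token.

Hunk 1: at line 4 remove [mvwa,javq,dea] add [fcop] -> 8 lines: izkm igb ebko tvzu vjhr fcop wrwr thpy
Hunk 2: at line 2 remove [tvzu] add [aqau,frgix] -> 9 lines: izkm igb ebko aqau frgix vjhr fcop wrwr thpy
Hunk 3: at line 6 remove [fcop] add [hez] -> 9 lines: izkm igb ebko aqau frgix vjhr hez wrwr thpy
Hunk 4: at line 4 remove [vjhr] add [yrkeu,ojp] -> 10 lines: izkm igb ebko aqau frgix yrkeu ojp hez wrwr thpy
Final line 9: wrwr

Answer: wrwr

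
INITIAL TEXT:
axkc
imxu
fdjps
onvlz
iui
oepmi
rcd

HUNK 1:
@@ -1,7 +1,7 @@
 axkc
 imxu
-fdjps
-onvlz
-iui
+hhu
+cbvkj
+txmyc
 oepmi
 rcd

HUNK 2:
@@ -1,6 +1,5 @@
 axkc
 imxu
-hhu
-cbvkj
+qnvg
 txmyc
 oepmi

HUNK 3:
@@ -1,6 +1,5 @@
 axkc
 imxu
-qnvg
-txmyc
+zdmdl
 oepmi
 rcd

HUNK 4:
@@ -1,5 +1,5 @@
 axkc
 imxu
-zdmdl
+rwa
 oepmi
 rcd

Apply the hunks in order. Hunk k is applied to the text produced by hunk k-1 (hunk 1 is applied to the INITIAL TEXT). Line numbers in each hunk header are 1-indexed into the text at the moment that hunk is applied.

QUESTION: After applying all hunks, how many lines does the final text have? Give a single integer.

Hunk 1: at line 1 remove [fdjps,onvlz,iui] add [hhu,cbvkj,txmyc] -> 7 lines: axkc imxu hhu cbvkj txmyc oepmi rcd
Hunk 2: at line 1 remove [hhu,cbvkj] add [qnvg] -> 6 lines: axkc imxu qnvg txmyc oepmi rcd
Hunk 3: at line 1 remove [qnvg,txmyc] add [zdmdl] -> 5 lines: axkc imxu zdmdl oepmi rcd
Hunk 4: at line 1 remove [zdmdl] add [rwa] -> 5 lines: axkc imxu rwa oepmi rcd
Final line count: 5

Answer: 5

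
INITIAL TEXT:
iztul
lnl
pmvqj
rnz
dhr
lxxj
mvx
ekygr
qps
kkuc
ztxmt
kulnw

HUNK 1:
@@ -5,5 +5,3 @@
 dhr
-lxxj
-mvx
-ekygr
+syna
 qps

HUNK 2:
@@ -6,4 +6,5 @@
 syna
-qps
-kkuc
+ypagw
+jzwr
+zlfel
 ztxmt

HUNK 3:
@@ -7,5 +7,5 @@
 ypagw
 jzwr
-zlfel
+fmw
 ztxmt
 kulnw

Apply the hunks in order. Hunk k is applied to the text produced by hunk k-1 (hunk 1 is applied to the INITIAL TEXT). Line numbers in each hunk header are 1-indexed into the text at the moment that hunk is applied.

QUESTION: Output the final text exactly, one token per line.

Answer: iztul
lnl
pmvqj
rnz
dhr
syna
ypagw
jzwr
fmw
ztxmt
kulnw

Derivation:
Hunk 1: at line 5 remove [lxxj,mvx,ekygr] add [syna] -> 10 lines: iztul lnl pmvqj rnz dhr syna qps kkuc ztxmt kulnw
Hunk 2: at line 6 remove [qps,kkuc] add [ypagw,jzwr,zlfel] -> 11 lines: iztul lnl pmvqj rnz dhr syna ypagw jzwr zlfel ztxmt kulnw
Hunk 3: at line 7 remove [zlfel] add [fmw] -> 11 lines: iztul lnl pmvqj rnz dhr syna ypagw jzwr fmw ztxmt kulnw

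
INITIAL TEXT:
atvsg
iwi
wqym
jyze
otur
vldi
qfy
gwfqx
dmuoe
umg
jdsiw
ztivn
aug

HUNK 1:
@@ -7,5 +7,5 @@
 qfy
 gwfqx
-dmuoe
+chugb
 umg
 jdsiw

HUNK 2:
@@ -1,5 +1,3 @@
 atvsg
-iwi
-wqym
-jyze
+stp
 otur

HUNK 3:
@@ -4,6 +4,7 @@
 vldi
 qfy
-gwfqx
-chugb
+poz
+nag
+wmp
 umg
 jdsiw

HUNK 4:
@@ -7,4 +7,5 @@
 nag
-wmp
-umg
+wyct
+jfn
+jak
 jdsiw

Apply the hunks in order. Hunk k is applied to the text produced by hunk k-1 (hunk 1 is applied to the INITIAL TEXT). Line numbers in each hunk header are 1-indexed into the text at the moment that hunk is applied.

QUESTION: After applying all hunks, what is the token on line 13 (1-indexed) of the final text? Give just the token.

Answer: aug

Derivation:
Hunk 1: at line 7 remove [dmuoe] add [chugb] -> 13 lines: atvsg iwi wqym jyze otur vldi qfy gwfqx chugb umg jdsiw ztivn aug
Hunk 2: at line 1 remove [iwi,wqym,jyze] add [stp] -> 11 lines: atvsg stp otur vldi qfy gwfqx chugb umg jdsiw ztivn aug
Hunk 3: at line 4 remove [gwfqx,chugb] add [poz,nag,wmp] -> 12 lines: atvsg stp otur vldi qfy poz nag wmp umg jdsiw ztivn aug
Hunk 4: at line 7 remove [wmp,umg] add [wyct,jfn,jak] -> 13 lines: atvsg stp otur vldi qfy poz nag wyct jfn jak jdsiw ztivn aug
Final line 13: aug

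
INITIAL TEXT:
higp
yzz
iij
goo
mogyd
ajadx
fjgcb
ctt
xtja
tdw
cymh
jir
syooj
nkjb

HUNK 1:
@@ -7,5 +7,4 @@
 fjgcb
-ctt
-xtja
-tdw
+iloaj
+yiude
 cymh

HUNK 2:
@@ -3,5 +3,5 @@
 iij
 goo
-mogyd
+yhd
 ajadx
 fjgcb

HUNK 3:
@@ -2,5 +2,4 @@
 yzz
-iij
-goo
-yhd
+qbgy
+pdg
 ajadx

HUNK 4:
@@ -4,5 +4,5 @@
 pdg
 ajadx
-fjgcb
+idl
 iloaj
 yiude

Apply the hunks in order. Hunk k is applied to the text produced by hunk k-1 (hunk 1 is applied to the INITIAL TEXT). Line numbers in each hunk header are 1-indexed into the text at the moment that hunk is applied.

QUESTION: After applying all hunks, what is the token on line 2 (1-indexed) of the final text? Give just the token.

Hunk 1: at line 7 remove [ctt,xtja,tdw] add [iloaj,yiude] -> 13 lines: higp yzz iij goo mogyd ajadx fjgcb iloaj yiude cymh jir syooj nkjb
Hunk 2: at line 3 remove [mogyd] add [yhd] -> 13 lines: higp yzz iij goo yhd ajadx fjgcb iloaj yiude cymh jir syooj nkjb
Hunk 3: at line 2 remove [iij,goo,yhd] add [qbgy,pdg] -> 12 lines: higp yzz qbgy pdg ajadx fjgcb iloaj yiude cymh jir syooj nkjb
Hunk 4: at line 4 remove [fjgcb] add [idl] -> 12 lines: higp yzz qbgy pdg ajadx idl iloaj yiude cymh jir syooj nkjb
Final line 2: yzz

Answer: yzz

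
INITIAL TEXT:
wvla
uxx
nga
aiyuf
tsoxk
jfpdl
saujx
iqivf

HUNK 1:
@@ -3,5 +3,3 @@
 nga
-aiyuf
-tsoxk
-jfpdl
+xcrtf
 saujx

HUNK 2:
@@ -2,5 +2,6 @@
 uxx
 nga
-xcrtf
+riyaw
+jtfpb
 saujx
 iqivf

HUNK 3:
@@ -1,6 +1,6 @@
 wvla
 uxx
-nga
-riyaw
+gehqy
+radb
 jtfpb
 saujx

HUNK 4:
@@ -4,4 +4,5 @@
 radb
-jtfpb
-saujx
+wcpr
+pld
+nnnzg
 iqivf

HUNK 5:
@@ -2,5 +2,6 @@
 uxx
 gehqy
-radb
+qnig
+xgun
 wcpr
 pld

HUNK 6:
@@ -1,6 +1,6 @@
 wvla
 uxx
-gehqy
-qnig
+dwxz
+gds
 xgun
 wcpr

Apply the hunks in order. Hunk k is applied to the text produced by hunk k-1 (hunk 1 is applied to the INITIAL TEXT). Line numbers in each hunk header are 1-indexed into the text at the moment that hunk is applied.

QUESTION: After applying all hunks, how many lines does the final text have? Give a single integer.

Hunk 1: at line 3 remove [aiyuf,tsoxk,jfpdl] add [xcrtf] -> 6 lines: wvla uxx nga xcrtf saujx iqivf
Hunk 2: at line 2 remove [xcrtf] add [riyaw,jtfpb] -> 7 lines: wvla uxx nga riyaw jtfpb saujx iqivf
Hunk 3: at line 1 remove [nga,riyaw] add [gehqy,radb] -> 7 lines: wvla uxx gehqy radb jtfpb saujx iqivf
Hunk 4: at line 4 remove [jtfpb,saujx] add [wcpr,pld,nnnzg] -> 8 lines: wvla uxx gehqy radb wcpr pld nnnzg iqivf
Hunk 5: at line 2 remove [radb] add [qnig,xgun] -> 9 lines: wvla uxx gehqy qnig xgun wcpr pld nnnzg iqivf
Hunk 6: at line 1 remove [gehqy,qnig] add [dwxz,gds] -> 9 lines: wvla uxx dwxz gds xgun wcpr pld nnnzg iqivf
Final line count: 9

Answer: 9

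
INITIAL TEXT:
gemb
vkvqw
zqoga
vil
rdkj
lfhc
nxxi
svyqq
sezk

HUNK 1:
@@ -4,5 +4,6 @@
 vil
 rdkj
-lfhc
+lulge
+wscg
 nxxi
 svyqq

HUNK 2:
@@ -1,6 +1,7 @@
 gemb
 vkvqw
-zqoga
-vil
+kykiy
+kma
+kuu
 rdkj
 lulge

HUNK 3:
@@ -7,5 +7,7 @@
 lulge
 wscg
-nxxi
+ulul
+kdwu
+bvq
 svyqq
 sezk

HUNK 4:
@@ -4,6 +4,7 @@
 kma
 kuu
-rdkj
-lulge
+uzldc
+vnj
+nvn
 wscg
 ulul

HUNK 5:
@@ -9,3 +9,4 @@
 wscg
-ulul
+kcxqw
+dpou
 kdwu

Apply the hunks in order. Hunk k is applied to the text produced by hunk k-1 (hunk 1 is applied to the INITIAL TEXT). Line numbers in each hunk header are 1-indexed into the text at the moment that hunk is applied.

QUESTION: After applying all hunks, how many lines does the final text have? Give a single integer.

Hunk 1: at line 4 remove [lfhc] add [lulge,wscg] -> 10 lines: gemb vkvqw zqoga vil rdkj lulge wscg nxxi svyqq sezk
Hunk 2: at line 1 remove [zqoga,vil] add [kykiy,kma,kuu] -> 11 lines: gemb vkvqw kykiy kma kuu rdkj lulge wscg nxxi svyqq sezk
Hunk 3: at line 7 remove [nxxi] add [ulul,kdwu,bvq] -> 13 lines: gemb vkvqw kykiy kma kuu rdkj lulge wscg ulul kdwu bvq svyqq sezk
Hunk 4: at line 4 remove [rdkj,lulge] add [uzldc,vnj,nvn] -> 14 lines: gemb vkvqw kykiy kma kuu uzldc vnj nvn wscg ulul kdwu bvq svyqq sezk
Hunk 5: at line 9 remove [ulul] add [kcxqw,dpou] -> 15 lines: gemb vkvqw kykiy kma kuu uzldc vnj nvn wscg kcxqw dpou kdwu bvq svyqq sezk
Final line count: 15

Answer: 15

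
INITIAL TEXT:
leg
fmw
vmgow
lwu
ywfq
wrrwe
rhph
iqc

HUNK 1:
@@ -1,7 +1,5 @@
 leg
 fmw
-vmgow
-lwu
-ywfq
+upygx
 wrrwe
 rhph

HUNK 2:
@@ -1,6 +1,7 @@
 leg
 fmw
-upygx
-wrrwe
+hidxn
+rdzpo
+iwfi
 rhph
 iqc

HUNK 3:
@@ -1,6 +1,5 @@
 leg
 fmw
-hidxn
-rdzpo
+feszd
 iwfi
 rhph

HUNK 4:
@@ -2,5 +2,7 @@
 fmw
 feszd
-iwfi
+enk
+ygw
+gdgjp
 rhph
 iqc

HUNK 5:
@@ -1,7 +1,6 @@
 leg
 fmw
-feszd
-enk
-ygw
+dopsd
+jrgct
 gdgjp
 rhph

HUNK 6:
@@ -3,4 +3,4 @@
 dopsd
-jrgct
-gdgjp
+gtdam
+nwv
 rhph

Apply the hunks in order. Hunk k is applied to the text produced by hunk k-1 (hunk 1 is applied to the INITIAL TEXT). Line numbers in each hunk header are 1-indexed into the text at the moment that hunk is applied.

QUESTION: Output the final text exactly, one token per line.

Hunk 1: at line 1 remove [vmgow,lwu,ywfq] add [upygx] -> 6 lines: leg fmw upygx wrrwe rhph iqc
Hunk 2: at line 1 remove [upygx,wrrwe] add [hidxn,rdzpo,iwfi] -> 7 lines: leg fmw hidxn rdzpo iwfi rhph iqc
Hunk 3: at line 1 remove [hidxn,rdzpo] add [feszd] -> 6 lines: leg fmw feszd iwfi rhph iqc
Hunk 4: at line 2 remove [iwfi] add [enk,ygw,gdgjp] -> 8 lines: leg fmw feszd enk ygw gdgjp rhph iqc
Hunk 5: at line 1 remove [feszd,enk,ygw] add [dopsd,jrgct] -> 7 lines: leg fmw dopsd jrgct gdgjp rhph iqc
Hunk 6: at line 3 remove [jrgct,gdgjp] add [gtdam,nwv] -> 7 lines: leg fmw dopsd gtdam nwv rhph iqc

Answer: leg
fmw
dopsd
gtdam
nwv
rhph
iqc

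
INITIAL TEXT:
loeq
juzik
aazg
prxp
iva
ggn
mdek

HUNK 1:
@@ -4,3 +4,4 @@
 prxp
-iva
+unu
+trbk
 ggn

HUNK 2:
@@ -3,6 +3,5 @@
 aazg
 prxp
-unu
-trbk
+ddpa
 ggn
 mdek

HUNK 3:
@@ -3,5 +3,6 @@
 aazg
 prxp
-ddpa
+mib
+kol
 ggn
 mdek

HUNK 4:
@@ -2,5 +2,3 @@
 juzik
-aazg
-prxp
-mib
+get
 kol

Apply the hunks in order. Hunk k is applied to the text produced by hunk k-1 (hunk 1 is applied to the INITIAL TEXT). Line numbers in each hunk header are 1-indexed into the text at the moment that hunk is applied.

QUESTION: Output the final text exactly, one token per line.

Answer: loeq
juzik
get
kol
ggn
mdek

Derivation:
Hunk 1: at line 4 remove [iva] add [unu,trbk] -> 8 lines: loeq juzik aazg prxp unu trbk ggn mdek
Hunk 2: at line 3 remove [unu,trbk] add [ddpa] -> 7 lines: loeq juzik aazg prxp ddpa ggn mdek
Hunk 3: at line 3 remove [ddpa] add [mib,kol] -> 8 lines: loeq juzik aazg prxp mib kol ggn mdek
Hunk 4: at line 2 remove [aazg,prxp,mib] add [get] -> 6 lines: loeq juzik get kol ggn mdek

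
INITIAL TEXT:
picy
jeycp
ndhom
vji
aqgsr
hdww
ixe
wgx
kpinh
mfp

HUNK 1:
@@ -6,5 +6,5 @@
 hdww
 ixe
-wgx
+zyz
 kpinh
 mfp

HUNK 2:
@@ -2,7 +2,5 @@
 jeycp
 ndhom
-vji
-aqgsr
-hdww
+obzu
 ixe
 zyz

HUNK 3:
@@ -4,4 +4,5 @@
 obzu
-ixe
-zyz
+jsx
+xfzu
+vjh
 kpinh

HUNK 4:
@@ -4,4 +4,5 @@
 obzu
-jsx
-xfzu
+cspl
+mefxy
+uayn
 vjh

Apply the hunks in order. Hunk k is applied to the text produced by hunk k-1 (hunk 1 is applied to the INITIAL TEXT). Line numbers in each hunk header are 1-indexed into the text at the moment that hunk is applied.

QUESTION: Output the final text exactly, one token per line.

Hunk 1: at line 6 remove [wgx] add [zyz] -> 10 lines: picy jeycp ndhom vji aqgsr hdww ixe zyz kpinh mfp
Hunk 2: at line 2 remove [vji,aqgsr,hdww] add [obzu] -> 8 lines: picy jeycp ndhom obzu ixe zyz kpinh mfp
Hunk 3: at line 4 remove [ixe,zyz] add [jsx,xfzu,vjh] -> 9 lines: picy jeycp ndhom obzu jsx xfzu vjh kpinh mfp
Hunk 4: at line 4 remove [jsx,xfzu] add [cspl,mefxy,uayn] -> 10 lines: picy jeycp ndhom obzu cspl mefxy uayn vjh kpinh mfp

Answer: picy
jeycp
ndhom
obzu
cspl
mefxy
uayn
vjh
kpinh
mfp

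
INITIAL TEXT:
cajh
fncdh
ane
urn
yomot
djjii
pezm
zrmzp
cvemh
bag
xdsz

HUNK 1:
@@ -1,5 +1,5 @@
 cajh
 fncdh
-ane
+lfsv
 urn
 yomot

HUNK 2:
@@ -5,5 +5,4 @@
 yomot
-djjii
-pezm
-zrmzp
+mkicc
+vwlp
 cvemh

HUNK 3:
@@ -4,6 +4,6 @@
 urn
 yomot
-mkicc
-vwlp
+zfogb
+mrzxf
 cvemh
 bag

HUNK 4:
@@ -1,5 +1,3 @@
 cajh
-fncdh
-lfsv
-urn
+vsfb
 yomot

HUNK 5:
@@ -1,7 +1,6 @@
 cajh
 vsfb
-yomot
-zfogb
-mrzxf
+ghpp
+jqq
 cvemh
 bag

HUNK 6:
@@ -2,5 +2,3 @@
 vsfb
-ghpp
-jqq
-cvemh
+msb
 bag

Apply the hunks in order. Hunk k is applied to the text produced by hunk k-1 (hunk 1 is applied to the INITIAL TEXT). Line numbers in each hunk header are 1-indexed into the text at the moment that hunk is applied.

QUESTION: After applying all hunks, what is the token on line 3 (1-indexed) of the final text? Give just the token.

Answer: msb

Derivation:
Hunk 1: at line 1 remove [ane] add [lfsv] -> 11 lines: cajh fncdh lfsv urn yomot djjii pezm zrmzp cvemh bag xdsz
Hunk 2: at line 5 remove [djjii,pezm,zrmzp] add [mkicc,vwlp] -> 10 lines: cajh fncdh lfsv urn yomot mkicc vwlp cvemh bag xdsz
Hunk 3: at line 4 remove [mkicc,vwlp] add [zfogb,mrzxf] -> 10 lines: cajh fncdh lfsv urn yomot zfogb mrzxf cvemh bag xdsz
Hunk 4: at line 1 remove [fncdh,lfsv,urn] add [vsfb] -> 8 lines: cajh vsfb yomot zfogb mrzxf cvemh bag xdsz
Hunk 5: at line 1 remove [yomot,zfogb,mrzxf] add [ghpp,jqq] -> 7 lines: cajh vsfb ghpp jqq cvemh bag xdsz
Hunk 6: at line 2 remove [ghpp,jqq,cvemh] add [msb] -> 5 lines: cajh vsfb msb bag xdsz
Final line 3: msb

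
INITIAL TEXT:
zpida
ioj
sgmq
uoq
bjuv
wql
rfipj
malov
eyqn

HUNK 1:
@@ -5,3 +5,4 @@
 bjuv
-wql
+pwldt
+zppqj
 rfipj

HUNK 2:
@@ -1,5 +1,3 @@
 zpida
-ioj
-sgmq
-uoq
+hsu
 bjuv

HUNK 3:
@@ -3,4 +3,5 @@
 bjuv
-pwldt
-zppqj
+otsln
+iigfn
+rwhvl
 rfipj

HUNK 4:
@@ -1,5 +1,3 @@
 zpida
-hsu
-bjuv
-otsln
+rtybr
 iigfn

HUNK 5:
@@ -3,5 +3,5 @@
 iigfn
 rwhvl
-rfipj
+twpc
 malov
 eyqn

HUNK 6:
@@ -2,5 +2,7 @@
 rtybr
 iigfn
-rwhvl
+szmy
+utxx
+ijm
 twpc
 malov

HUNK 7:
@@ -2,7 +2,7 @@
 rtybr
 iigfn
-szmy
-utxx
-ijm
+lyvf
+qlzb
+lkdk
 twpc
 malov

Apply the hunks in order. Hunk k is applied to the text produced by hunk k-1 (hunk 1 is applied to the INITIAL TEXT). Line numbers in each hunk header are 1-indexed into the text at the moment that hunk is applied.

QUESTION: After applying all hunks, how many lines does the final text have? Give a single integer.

Answer: 9

Derivation:
Hunk 1: at line 5 remove [wql] add [pwldt,zppqj] -> 10 lines: zpida ioj sgmq uoq bjuv pwldt zppqj rfipj malov eyqn
Hunk 2: at line 1 remove [ioj,sgmq,uoq] add [hsu] -> 8 lines: zpida hsu bjuv pwldt zppqj rfipj malov eyqn
Hunk 3: at line 3 remove [pwldt,zppqj] add [otsln,iigfn,rwhvl] -> 9 lines: zpida hsu bjuv otsln iigfn rwhvl rfipj malov eyqn
Hunk 4: at line 1 remove [hsu,bjuv,otsln] add [rtybr] -> 7 lines: zpida rtybr iigfn rwhvl rfipj malov eyqn
Hunk 5: at line 3 remove [rfipj] add [twpc] -> 7 lines: zpida rtybr iigfn rwhvl twpc malov eyqn
Hunk 6: at line 2 remove [rwhvl] add [szmy,utxx,ijm] -> 9 lines: zpida rtybr iigfn szmy utxx ijm twpc malov eyqn
Hunk 7: at line 2 remove [szmy,utxx,ijm] add [lyvf,qlzb,lkdk] -> 9 lines: zpida rtybr iigfn lyvf qlzb lkdk twpc malov eyqn
Final line count: 9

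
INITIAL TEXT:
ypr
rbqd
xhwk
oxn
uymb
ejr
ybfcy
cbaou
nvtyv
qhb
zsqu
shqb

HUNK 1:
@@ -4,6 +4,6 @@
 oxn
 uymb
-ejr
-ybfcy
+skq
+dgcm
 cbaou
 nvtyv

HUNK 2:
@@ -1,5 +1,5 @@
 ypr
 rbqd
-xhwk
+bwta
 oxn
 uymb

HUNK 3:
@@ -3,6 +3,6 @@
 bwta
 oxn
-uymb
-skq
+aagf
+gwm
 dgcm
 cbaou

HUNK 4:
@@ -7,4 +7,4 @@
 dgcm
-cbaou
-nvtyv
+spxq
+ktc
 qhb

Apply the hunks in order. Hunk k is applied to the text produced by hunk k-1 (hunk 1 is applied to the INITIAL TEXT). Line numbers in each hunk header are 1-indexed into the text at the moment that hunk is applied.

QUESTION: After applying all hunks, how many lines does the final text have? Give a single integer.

Answer: 12

Derivation:
Hunk 1: at line 4 remove [ejr,ybfcy] add [skq,dgcm] -> 12 lines: ypr rbqd xhwk oxn uymb skq dgcm cbaou nvtyv qhb zsqu shqb
Hunk 2: at line 1 remove [xhwk] add [bwta] -> 12 lines: ypr rbqd bwta oxn uymb skq dgcm cbaou nvtyv qhb zsqu shqb
Hunk 3: at line 3 remove [uymb,skq] add [aagf,gwm] -> 12 lines: ypr rbqd bwta oxn aagf gwm dgcm cbaou nvtyv qhb zsqu shqb
Hunk 4: at line 7 remove [cbaou,nvtyv] add [spxq,ktc] -> 12 lines: ypr rbqd bwta oxn aagf gwm dgcm spxq ktc qhb zsqu shqb
Final line count: 12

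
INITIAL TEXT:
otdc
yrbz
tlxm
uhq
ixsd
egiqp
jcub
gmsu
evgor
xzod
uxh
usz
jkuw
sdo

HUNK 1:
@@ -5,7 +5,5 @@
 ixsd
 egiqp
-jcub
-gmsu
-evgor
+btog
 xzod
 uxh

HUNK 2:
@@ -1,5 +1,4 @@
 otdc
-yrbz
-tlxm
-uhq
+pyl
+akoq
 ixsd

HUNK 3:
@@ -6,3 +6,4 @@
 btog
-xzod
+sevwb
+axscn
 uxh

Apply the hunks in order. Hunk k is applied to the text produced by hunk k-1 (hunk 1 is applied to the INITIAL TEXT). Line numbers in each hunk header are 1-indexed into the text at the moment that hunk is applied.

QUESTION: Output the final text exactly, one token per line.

Answer: otdc
pyl
akoq
ixsd
egiqp
btog
sevwb
axscn
uxh
usz
jkuw
sdo

Derivation:
Hunk 1: at line 5 remove [jcub,gmsu,evgor] add [btog] -> 12 lines: otdc yrbz tlxm uhq ixsd egiqp btog xzod uxh usz jkuw sdo
Hunk 2: at line 1 remove [yrbz,tlxm,uhq] add [pyl,akoq] -> 11 lines: otdc pyl akoq ixsd egiqp btog xzod uxh usz jkuw sdo
Hunk 3: at line 6 remove [xzod] add [sevwb,axscn] -> 12 lines: otdc pyl akoq ixsd egiqp btog sevwb axscn uxh usz jkuw sdo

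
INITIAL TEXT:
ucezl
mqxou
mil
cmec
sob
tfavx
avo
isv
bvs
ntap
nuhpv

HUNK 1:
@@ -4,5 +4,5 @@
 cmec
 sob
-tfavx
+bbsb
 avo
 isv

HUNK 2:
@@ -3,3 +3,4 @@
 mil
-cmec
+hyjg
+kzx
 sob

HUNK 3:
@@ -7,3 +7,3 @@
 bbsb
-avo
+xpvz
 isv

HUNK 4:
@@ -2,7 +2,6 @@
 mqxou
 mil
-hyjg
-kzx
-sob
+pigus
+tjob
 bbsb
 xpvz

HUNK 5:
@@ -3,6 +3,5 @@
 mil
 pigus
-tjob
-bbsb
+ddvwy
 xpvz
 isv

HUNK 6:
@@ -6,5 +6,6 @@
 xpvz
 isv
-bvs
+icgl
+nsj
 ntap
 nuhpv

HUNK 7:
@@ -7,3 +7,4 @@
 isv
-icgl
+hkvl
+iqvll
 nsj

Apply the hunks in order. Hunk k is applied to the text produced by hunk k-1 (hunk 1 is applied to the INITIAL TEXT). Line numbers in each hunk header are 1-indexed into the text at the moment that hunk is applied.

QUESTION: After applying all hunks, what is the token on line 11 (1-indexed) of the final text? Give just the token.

Hunk 1: at line 4 remove [tfavx] add [bbsb] -> 11 lines: ucezl mqxou mil cmec sob bbsb avo isv bvs ntap nuhpv
Hunk 2: at line 3 remove [cmec] add [hyjg,kzx] -> 12 lines: ucezl mqxou mil hyjg kzx sob bbsb avo isv bvs ntap nuhpv
Hunk 3: at line 7 remove [avo] add [xpvz] -> 12 lines: ucezl mqxou mil hyjg kzx sob bbsb xpvz isv bvs ntap nuhpv
Hunk 4: at line 2 remove [hyjg,kzx,sob] add [pigus,tjob] -> 11 lines: ucezl mqxou mil pigus tjob bbsb xpvz isv bvs ntap nuhpv
Hunk 5: at line 3 remove [tjob,bbsb] add [ddvwy] -> 10 lines: ucezl mqxou mil pigus ddvwy xpvz isv bvs ntap nuhpv
Hunk 6: at line 6 remove [bvs] add [icgl,nsj] -> 11 lines: ucezl mqxou mil pigus ddvwy xpvz isv icgl nsj ntap nuhpv
Hunk 7: at line 7 remove [icgl] add [hkvl,iqvll] -> 12 lines: ucezl mqxou mil pigus ddvwy xpvz isv hkvl iqvll nsj ntap nuhpv
Final line 11: ntap

Answer: ntap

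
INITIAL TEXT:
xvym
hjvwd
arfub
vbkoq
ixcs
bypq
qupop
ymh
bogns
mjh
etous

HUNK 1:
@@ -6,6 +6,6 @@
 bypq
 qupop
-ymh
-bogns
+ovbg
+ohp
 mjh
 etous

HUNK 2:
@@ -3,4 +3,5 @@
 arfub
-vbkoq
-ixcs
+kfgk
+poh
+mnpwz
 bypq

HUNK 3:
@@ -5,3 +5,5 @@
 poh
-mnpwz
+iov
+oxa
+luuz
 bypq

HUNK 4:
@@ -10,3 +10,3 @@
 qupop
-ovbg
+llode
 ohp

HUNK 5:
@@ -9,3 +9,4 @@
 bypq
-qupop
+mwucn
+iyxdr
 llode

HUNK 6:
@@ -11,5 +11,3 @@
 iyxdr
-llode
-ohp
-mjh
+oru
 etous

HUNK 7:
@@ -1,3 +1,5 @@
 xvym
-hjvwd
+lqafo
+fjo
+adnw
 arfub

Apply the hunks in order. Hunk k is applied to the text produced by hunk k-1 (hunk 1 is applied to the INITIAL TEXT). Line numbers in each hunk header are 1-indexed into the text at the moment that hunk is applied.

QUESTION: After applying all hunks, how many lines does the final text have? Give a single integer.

Answer: 15

Derivation:
Hunk 1: at line 6 remove [ymh,bogns] add [ovbg,ohp] -> 11 lines: xvym hjvwd arfub vbkoq ixcs bypq qupop ovbg ohp mjh etous
Hunk 2: at line 3 remove [vbkoq,ixcs] add [kfgk,poh,mnpwz] -> 12 lines: xvym hjvwd arfub kfgk poh mnpwz bypq qupop ovbg ohp mjh etous
Hunk 3: at line 5 remove [mnpwz] add [iov,oxa,luuz] -> 14 lines: xvym hjvwd arfub kfgk poh iov oxa luuz bypq qupop ovbg ohp mjh etous
Hunk 4: at line 10 remove [ovbg] add [llode] -> 14 lines: xvym hjvwd arfub kfgk poh iov oxa luuz bypq qupop llode ohp mjh etous
Hunk 5: at line 9 remove [qupop] add [mwucn,iyxdr] -> 15 lines: xvym hjvwd arfub kfgk poh iov oxa luuz bypq mwucn iyxdr llode ohp mjh etous
Hunk 6: at line 11 remove [llode,ohp,mjh] add [oru] -> 13 lines: xvym hjvwd arfub kfgk poh iov oxa luuz bypq mwucn iyxdr oru etous
Hunk 7: at line 1 remove [hjvwd] add [lqafo,fjo,adnw] -> 15 lines: xvym lqafo fjo adnw arfub kfgk poh iov oxa luuz bypq mwucn iyxdr oru etous
Final line count: 15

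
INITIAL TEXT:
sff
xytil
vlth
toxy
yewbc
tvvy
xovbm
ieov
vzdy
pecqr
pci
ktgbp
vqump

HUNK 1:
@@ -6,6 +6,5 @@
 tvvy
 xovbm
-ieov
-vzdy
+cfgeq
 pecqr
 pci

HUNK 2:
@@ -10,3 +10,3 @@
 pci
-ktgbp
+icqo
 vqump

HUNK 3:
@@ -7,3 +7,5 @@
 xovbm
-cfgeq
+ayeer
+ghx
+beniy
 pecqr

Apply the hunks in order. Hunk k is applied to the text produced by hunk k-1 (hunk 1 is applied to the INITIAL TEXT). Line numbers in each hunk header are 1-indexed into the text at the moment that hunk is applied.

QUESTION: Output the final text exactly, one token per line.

Hunk 1: at line 6 remove [ieov,vzdy] add [cfgeq] -> 12 lines: sff xytil vlth toxy yewbc tvvy xovbm cfgeq pecqr pci ktgbp vqump
Hunk 2: at line 10 remove [ktgbp] add [icqo] -> 12 lines: sff xytil vlth toxy yewbc tvvy xovbm cfgeq pecqr pci icqo vqump
Hunk 3: at line 7 remove [cfgeq] add [ayeer,ghx,beniy] -> 14 lines: sff xytil vlth toxy yewbc tvvy xovbm ayeer ghx beniy pecqr pci icqo vqump

Answer: sff
xytil
vlth
toxy
yewbc
tvvy
xovbm
ayeer
ghx
beniy
pecqr
pci
icqo
vqump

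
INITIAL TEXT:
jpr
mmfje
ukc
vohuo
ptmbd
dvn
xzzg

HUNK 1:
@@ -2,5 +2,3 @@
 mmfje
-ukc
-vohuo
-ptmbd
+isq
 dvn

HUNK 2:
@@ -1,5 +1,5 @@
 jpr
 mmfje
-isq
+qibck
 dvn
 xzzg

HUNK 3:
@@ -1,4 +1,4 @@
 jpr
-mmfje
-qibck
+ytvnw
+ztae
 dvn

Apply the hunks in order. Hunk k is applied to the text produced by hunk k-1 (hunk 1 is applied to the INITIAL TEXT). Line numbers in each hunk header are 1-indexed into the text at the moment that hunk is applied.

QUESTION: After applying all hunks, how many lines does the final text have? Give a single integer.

Hunk 1: at line 2 remove [ukc,vohuo,ptmbd] add [isq] -> 5 lines: jpr mmfje isq dvn xzzg
Hunk 2: at line 1 remove [isq] add [qibck] -> 5 lines: jpr mmfje qibck dvn xzzg
Hunk 3: at line 1 remove [mmfje,qibck] add [ytvnw,ztae] -> 5 lines: jpr ytvnw ztae dvn xzzg
Final line count: 5

Answer: 5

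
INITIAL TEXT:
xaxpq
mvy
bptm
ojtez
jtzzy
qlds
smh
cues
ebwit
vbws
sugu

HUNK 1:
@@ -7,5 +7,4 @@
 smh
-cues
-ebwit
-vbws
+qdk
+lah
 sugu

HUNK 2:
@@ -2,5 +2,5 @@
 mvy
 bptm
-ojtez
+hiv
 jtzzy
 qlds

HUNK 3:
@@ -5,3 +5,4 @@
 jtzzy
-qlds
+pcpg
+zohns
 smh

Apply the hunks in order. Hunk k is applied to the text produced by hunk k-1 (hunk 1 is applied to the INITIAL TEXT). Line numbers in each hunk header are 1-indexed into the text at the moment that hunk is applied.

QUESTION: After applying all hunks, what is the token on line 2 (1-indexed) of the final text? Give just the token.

Answer: mvy

Derivation:
Hunk 1: at line 7 remove [cues,ebwit,vbws] add [qdk,lah] -> 10 lines: xaxpq mvy bptm ojtez jtzzy qlds smh qdk lah sugu
Hunk 2: at line 2 remove [ojtez] add [hiv] -> 10 lines: xaxpq mvy bptm hiv jtzzy qlds smh qdk lah sugu
Hunk 3: at line 5 remove [qlds] add [pcpg,zohns] -> 11 lines: xaxpq mvy bptm hiv jtzzy pcpg zohns smh qdk lah sugu
Final line 2: mvy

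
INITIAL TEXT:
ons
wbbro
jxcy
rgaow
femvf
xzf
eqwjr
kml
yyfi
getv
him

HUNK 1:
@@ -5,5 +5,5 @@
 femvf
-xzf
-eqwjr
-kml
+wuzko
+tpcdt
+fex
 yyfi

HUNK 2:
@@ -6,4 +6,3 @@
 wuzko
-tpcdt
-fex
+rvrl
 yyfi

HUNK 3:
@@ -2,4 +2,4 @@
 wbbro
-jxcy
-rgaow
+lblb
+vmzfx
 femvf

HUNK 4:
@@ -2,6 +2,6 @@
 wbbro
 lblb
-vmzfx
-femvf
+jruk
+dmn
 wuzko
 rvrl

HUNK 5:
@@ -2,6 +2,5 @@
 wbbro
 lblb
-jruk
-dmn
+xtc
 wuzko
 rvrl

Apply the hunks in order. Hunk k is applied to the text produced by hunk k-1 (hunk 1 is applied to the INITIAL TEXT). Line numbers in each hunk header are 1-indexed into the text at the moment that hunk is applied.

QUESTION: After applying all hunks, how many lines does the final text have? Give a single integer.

Answer: 9

Derivation:
Hunk 1: at line 5 remove [xzf,eqwjr,kml] add [wuzko,tpcdt,fex] -> 11 lines: ons wbbro jxcy rgaow femvf wuzko tpcdt fex yyfi getv him
Hunk 2: at line 6 remove [tpcdt,fex] add [rvrl] -> 10 lines: ons wbbro jxcy rgaow femvf wuzko rvrl yyfi getv him
Hunk 3: at line 2 remove [jxcy,rgaow] add [lblb,vmzfx] -> 10 lines: ons wbbro lblb vmzfx femvf wuzko rvrl yyfi getv him
Hunk 4: at line 2 remove [vmzfx,femvf] add [jruk,dmn] -> 10 lines: ons wbbro lblb jruk dmn wuzko rvrl yyfi getv him
Hunk 5: at line 2 remove [jruk,dmn] add [xtc] -> 9 lines: ons wbbro lblb xtc wuzko rvrl yyfi getv him
Final line count: 9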